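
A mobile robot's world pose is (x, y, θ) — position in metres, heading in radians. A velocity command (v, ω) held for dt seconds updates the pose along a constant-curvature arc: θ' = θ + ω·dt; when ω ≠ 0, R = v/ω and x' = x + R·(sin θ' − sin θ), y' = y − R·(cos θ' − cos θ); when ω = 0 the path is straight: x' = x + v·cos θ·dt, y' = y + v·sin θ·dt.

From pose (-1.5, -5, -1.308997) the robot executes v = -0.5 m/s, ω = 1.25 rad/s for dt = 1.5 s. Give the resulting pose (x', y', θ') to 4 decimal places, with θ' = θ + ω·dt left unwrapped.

θ' = -1.3090 + 1.25·1.5 = 0.5660
R = v/ω = -0.5/1.25 = -0.4000
x' = -1.5 + -0.4000·(sin 0.5660 − sin -1.3090) = -2.1009
y' = -5 − -0.4000·(cos 0.5660 − cos -1.3090) = -4.7659

(-2.1009, -4.7659, 0.5660)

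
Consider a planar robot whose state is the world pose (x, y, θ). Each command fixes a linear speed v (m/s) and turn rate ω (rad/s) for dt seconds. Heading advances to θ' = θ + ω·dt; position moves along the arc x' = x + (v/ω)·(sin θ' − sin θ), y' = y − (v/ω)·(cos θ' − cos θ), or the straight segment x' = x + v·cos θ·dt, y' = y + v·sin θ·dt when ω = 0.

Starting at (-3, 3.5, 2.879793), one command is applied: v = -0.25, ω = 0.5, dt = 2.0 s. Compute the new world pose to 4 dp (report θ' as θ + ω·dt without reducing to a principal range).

θ' = 2.8798 + 0.5·2.0 = 3.8798
R = v/ω = -0.25/0.5 = -0.5000
x' = -3 + -0.5000·(sin 3.8798 − sin 2.8798) = -2.5341
y' = 3.5 − -0.5000·(cos 3.8798 − cos 2.8798) = 3.6131

(-2.5341, 3.6131, 3.8798)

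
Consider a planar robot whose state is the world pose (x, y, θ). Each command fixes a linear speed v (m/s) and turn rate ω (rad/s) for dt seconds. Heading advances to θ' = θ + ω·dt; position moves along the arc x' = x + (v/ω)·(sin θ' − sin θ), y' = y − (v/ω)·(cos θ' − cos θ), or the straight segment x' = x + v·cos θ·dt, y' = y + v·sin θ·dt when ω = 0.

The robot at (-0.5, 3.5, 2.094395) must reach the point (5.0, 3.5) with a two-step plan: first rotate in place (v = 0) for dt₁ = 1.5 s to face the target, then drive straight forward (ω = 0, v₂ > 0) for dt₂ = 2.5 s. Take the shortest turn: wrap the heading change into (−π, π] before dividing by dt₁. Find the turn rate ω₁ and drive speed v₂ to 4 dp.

ω₁ = -1.3963, v₂ = 2.2000

heading to target = atan2(3.5−3.5, 5−-0.5) = 0.0000
Δθ = wrap(0.0000 − 2.0944) = -2.0944; ω₁ = Δθ/dt₁ = -1.3963
distance = √((5−-0.5)² + (3.5−3.5)²) = 5.5000; v₂ = distance/dt₂ = 2.2000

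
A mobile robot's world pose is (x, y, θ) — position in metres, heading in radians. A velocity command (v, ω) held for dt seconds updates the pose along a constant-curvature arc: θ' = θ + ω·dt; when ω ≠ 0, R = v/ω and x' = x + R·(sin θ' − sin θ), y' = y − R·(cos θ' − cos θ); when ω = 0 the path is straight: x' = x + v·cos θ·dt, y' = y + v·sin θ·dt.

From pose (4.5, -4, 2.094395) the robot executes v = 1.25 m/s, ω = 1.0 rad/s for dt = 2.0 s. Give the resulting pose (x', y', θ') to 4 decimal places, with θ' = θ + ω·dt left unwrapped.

θ' = 2.0944 + 1.0·2.0 = 4.0944
R = v/ω = 1.25/1.0 = 1.2500
x' = 4.5 + 1.2500·(sin 4.0944 − sin 2.0944) = 2.3987
y' = -4 − 1.2500·(cos 4.0944 − cos 2.0944) = -3.9007

(2.3987, -3.9007, 4.0944)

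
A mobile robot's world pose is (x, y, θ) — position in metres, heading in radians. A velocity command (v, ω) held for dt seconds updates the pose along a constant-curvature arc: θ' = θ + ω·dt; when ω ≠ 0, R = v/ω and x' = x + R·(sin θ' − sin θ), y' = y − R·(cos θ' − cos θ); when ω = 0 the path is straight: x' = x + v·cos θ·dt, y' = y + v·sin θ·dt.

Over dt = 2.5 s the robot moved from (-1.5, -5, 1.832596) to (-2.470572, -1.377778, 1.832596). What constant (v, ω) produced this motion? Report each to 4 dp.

v = 1.5000, ω = 0.0000

Δθ = 1.832596 − 1.832596 = 0.000000
ω = Δθ/dt = 0.000000/2.5 = 0.0000
ω = 0 → v = (Δx·cos θ + Δy·sin θ)/dt = 1.5000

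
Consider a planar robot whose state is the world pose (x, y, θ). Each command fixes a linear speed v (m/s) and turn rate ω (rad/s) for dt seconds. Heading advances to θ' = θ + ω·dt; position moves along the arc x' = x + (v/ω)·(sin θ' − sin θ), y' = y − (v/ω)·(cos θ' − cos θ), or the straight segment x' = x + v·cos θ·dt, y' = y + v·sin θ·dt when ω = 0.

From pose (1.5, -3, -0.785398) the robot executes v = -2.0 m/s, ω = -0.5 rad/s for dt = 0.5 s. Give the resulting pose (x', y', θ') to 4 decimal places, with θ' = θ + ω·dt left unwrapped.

(0.8882, -2.2123, -1.0354)

θ' = -0.7854 + -0.5·0.5 = -1.0354
R = v/ω = -2.0/-0.5 = 4.0000
x' = 1.5 + 4.0000·(sin -1.0354 − sin -0.7854) = 0.8882
y' = -3 − 4.0000·(cos -1.0354 − cos -0.7854) = -2.2123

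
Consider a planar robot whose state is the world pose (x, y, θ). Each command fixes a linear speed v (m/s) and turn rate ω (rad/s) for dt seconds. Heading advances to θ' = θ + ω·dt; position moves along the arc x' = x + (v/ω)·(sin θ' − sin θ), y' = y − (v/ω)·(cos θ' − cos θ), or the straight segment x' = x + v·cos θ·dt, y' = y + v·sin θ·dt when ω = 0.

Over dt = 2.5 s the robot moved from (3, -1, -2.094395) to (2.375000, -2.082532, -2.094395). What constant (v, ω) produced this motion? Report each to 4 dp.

v = 0.5000, ω = 0.0000

Δθ = -2.094395 − -2.094395 = 0.000000
ω = Δθ/dt = 0.000000/2.5 = 0.0000
ω = 0 → v = (Δx·cos θ + Δy·sin θ)/dt = 0.5000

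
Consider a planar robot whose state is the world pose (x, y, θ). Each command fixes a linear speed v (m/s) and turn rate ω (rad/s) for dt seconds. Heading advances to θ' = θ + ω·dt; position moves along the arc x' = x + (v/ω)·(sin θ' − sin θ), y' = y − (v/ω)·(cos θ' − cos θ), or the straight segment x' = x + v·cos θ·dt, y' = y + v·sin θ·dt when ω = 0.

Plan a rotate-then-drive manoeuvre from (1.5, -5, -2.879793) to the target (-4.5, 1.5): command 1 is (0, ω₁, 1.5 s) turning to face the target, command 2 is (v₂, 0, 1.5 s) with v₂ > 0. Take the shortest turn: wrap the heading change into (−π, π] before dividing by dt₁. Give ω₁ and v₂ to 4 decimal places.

ω₁ = -0.7248, v₂ = 5.8973

heading to target = atan2(1.5−-5, -4.5−1.5) = 2.3162
Δθ = wrap(2.3162 − -2.8798) = -1.0872; ω₁ = Δθ/dt₁ = -0.7248
distance = √((-4.5−1.5)² + (1.5−-5)²) = 8.8459; v₂ = distance/dt₂ = 5.8973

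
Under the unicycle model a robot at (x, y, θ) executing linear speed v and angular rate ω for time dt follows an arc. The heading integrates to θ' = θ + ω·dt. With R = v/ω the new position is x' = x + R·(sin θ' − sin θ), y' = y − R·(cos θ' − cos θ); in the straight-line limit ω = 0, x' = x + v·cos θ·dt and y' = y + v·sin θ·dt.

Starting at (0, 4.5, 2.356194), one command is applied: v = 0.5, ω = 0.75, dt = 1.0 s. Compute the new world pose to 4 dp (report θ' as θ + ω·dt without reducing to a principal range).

(-0.4478, 4.6948, 3.1062)

θ' = 2.3562 + 0.75·1.0 = 3.1062
R = v/ω = 0.5/0.75 = 0.6667
x' = 0 + 0.6667·(sin 3.1062 − sin 2.3562) = -0.4478
y' = 4.5 − 0.6667·(cos 3.1062 − cos 2.3562) = 4.6948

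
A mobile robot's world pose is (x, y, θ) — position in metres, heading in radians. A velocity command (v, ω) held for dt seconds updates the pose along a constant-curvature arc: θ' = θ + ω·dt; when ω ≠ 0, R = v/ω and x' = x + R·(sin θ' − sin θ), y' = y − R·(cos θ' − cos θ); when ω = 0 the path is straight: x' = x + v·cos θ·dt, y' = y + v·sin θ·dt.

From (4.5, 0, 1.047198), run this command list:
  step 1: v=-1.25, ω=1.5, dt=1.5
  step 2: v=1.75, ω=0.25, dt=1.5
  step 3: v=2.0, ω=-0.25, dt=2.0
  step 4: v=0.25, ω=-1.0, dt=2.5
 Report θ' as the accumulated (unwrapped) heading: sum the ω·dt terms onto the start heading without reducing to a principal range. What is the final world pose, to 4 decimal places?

step 1: θ'=3.2972 (R=-0.8333) → pose (5.3508, -1.2399, 3.2972)
step 2: θ'=3.6722 (R=7.0000) → pose (2.8933, -2.1179, 3.6722)
step 3: θ'=3.1722 (R=-8.0000) → pose (-0.9103, -3.2141, 3.1722)
step 4: θ'=0.6722 (R=-0.2500) → pose (-1.0737, -2.7686, 0.6722)

(-1.0737, -2.7686, 0.6722)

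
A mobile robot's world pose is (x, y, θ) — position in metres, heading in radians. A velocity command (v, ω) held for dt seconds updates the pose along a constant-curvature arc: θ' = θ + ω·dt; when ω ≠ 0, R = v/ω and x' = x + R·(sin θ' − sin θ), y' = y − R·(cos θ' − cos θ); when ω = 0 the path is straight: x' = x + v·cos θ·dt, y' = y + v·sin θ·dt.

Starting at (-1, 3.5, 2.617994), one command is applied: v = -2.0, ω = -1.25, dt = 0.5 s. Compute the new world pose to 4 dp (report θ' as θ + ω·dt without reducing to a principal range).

(-0.3405, 2.7700, 1.9930)

θ' = 2.6180 + -1.25·0.5 = 1.9930
R = v/ω = -2.0/-1.25 = 1.6000
x' = -1 + 1.6000·(sin 1.9930 − sin 2.6180) = -0.3405
y' = 3.5 − 1.6000·(cos 1.9930 − cos 2.6180) = 2.7700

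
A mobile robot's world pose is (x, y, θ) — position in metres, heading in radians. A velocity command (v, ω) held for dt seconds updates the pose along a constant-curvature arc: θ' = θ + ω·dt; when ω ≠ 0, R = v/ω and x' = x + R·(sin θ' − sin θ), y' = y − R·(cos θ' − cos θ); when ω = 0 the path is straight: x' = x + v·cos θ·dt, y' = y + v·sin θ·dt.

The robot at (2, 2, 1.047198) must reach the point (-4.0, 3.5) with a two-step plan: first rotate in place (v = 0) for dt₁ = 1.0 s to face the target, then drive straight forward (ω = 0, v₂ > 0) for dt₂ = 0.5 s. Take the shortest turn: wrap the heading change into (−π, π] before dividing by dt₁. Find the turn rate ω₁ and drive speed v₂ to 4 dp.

heading to target = atan2(3.5−2, -4−2) = 2.8966
Δθ = wrap(2.8966 − 1.0472) = 1.8494; ω₁ = Δθ/dt₁ = 1.8494
distance = √((-4−2)² + (3.5−2)²) = 6.1847; v₂ = distance/dt₂ = 12.3693

ω₁ = 1.8494, v₂ = 12.3693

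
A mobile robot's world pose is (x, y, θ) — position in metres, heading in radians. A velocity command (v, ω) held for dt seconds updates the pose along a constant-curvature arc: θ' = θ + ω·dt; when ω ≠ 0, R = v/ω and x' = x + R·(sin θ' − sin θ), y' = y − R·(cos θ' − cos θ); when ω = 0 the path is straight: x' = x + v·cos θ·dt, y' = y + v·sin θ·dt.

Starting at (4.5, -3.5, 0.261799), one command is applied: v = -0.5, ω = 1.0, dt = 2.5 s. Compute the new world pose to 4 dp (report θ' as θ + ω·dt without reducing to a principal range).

θ' = 0.2618 + 1.0·2.5 = 2.7618
R = v/ω = -0.5/1.0 = -0.5000
x' = 4.5 + -0.5000·(sin 2.7618 − sin 0.2618) = 4.4440
y' = -3.5 − -0.5000·(cos 2.7618 − cos 0.2618) = -4.4473

(4.4440, -4.4473, 2.7618)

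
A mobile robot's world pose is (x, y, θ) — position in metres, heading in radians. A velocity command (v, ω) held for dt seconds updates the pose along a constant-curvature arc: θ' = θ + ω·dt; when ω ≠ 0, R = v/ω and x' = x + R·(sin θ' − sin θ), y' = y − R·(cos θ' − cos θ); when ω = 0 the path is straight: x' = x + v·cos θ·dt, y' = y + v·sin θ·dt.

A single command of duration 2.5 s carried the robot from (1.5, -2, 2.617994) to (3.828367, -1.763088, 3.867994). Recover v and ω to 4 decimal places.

Δθ = 3.867994 − 2.617994 = 1.250000
ω = Δθ/dt = 1.250000/2.5 = 0.5000
R = Δx/(sin θ' − sin θ) = -2.0000
v = R·ω = -2.0000·0.5000 = -1.0000

v = -1.0000, ω = 0.5000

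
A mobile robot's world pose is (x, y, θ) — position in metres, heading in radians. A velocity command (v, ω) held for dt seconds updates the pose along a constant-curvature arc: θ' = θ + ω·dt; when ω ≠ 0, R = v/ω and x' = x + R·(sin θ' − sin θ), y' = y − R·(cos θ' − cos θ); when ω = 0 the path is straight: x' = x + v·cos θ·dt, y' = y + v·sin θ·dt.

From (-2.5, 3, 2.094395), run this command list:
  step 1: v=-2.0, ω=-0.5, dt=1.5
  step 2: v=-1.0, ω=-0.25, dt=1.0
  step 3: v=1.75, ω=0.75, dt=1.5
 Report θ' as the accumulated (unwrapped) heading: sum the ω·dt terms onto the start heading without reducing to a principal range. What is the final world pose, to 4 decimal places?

(-2.6235, 1.6452, 2.2194)

step 1: θ'=1.3444 (R=4.0000) → pose (-2.0662, 0.1021, 1.3444)
step 2: θ'=1.0944 (R=4.0000) → pose (-2.4095, -0.8343, 1.0944)
step 3: θ'=2.2194 (R=2.3333) → pose (-2.6235, 1.6452, 2.2194)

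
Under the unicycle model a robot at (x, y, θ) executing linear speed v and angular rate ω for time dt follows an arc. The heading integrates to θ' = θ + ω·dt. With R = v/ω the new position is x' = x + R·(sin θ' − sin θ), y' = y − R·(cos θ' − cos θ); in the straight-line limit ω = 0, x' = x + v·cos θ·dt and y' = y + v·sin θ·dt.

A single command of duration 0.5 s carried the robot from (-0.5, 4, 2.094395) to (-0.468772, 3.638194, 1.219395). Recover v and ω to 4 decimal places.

Δθ = 1.219395 − 2.094395 = -0.875000
ω = Δθ/dt = -0.875000/0.5 = -1.7500
R = −Δy/(cos θ' − cos θ) = 0.4286
v = R·ω = 0.4286·-1.7500 = -0.7500

v = -0.7500, ω = -1.7500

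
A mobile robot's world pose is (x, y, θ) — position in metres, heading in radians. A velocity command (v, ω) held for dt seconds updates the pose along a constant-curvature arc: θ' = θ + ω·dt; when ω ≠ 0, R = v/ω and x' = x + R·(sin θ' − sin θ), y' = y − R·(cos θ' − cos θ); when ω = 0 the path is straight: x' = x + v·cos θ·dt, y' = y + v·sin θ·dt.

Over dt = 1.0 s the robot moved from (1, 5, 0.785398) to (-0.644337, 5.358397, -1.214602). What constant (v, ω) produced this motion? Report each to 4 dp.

v = -2.0000, ω = -2.0000

Δθ = -1.214602 − 0.785398 = -2.000000
ω = Δθ/dt = -2.000000/1.0 = -2.0000
R = Δx/(sin θ' − sin θ) = 1.0000
v = R·ω = 1.0000·-2.0000 = -2.0000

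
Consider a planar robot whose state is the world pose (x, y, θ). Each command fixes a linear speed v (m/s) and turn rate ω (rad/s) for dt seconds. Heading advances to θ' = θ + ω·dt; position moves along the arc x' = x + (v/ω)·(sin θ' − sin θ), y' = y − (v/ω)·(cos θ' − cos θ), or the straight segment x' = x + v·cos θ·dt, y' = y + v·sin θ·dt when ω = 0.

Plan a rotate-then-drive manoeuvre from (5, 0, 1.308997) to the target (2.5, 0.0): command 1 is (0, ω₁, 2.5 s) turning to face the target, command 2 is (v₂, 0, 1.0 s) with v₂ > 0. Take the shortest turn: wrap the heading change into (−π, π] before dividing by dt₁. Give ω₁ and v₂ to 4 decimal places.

heading to target = atan2(0−0, 2.5−5) = 3.1416
Δθ = wrap(3.1416 − 1.3090) = 1.8326; ω₁ = Δθ/dt₁ = 0.7330
distance = √((2.5−5)² + (0−0)²) = 2.5000; v₂ = distance/dt₂ = 2.5000

ω₁ = 0.7330, v₂ = 2.5000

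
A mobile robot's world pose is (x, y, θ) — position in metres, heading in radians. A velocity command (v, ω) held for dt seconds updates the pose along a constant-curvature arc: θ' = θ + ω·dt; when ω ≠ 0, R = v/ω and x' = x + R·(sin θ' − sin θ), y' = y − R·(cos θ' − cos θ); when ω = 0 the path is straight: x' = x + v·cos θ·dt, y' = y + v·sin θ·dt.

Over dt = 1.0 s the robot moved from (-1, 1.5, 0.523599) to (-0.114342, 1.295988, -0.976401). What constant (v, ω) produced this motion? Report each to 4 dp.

v = 1.0000, ω = -1.5000

Δθ = -0.976401 − 0.523599 = -1.500000
ω = Δθ/dt = -1.500000/1.0 = -1.5000
R = Δx/(sin θ' − sin θ) = -0.6667
v = R·ω = -0.6667·-1.5000 = 1.0000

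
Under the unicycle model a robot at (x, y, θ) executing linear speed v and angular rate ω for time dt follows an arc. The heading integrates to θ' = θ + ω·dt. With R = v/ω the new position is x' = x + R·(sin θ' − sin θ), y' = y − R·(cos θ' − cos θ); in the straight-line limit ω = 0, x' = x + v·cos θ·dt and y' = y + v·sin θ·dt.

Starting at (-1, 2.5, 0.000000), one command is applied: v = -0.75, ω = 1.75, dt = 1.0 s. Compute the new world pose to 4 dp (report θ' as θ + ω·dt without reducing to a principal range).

(-1.4217, 1.9950, 1.7500)

θ' = 0.0000 + 1.75·1.0 = 1.7500
R = v/ω = -0.75/1.75 = -0.4286
x' = -1 + -0.4286·(sin 1.7500 − sin 0.0000) = -1.4217
y' = 2.5 − -0.4286·(cos 1.7500 − cos 0.0000) = 1.9950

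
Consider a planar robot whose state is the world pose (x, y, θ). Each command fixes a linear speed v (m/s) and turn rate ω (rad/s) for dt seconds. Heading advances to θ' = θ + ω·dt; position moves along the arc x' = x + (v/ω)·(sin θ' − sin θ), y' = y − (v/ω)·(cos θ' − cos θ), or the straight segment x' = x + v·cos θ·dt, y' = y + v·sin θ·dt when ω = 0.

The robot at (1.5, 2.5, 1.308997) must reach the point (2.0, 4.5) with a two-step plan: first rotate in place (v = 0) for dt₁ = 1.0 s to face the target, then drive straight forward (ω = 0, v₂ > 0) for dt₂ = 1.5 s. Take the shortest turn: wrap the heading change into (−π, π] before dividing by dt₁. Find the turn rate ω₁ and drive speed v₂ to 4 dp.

ω₁ = 0.0168, v₂ = 1.3744

heading to target = atan2(4.5−2.5, 2−1.5) = 1.3258
Δθ = wrap(1.3258 − 1.3090) = 0.0168; ω₁ = Δθ/dt₁ = 0.0168
distance = √((2−1.5)² + (4.5−2.5)²) = 2.0616; v₂ = distance/dt₂ = 1.3744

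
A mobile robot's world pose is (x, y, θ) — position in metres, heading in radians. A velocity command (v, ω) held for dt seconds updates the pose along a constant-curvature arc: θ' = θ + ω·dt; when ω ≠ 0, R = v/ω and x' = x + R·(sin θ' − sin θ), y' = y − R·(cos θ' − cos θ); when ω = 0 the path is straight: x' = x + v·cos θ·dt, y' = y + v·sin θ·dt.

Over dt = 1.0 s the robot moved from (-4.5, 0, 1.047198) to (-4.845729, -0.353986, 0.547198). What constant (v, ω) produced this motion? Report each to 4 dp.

v = -0.5000, ω = -0.5000

Δθ = 0.547198 − 1.047198 = -0.500000
ω = Δθ/dt = -0.500000/1.0 = -0.5000
R = −Δy/(cos θ' − cos θ) = 1.0000
v = R·ω = 1.0000·-0.5000 = -0.5000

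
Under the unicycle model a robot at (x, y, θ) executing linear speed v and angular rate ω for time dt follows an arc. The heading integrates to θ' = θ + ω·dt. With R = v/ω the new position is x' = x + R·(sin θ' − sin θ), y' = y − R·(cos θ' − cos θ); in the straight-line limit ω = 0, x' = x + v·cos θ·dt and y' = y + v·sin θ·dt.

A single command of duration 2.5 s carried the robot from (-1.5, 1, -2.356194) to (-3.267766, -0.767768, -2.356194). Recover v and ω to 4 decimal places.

v = 1.0000, ω = 0.0000

Δθ = -2.356194 − -2.356194 = 0.000000
ω = Δθ/dt = 0.000000/2.5 = 0.0000
ω = 0 → v = (Δx·cos θ + Δy·sin θ)/dt = 1.0000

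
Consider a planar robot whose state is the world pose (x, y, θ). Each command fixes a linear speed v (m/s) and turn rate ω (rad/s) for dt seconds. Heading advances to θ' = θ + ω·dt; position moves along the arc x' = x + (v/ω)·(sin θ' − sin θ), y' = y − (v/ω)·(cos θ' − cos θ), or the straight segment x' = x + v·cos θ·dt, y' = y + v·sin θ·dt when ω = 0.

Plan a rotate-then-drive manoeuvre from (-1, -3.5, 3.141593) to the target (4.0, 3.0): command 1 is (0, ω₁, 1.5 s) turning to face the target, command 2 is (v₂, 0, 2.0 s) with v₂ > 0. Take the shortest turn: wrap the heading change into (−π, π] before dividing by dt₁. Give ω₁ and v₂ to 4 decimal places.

heading to target = atan2(3−-3.5, 4−-1) = 0.9151
Δθ = wrap(0.9151 − 3.1416) = -2.2265; ω₁ = Δθ/dt₁ = -1.4843
distance = √((4−-1)² + (3−-3.5)²) = 8.2006; v₂ = distance/dt₂ = 4.1003

ω₁ = -1.4843, v₂ = 4.1003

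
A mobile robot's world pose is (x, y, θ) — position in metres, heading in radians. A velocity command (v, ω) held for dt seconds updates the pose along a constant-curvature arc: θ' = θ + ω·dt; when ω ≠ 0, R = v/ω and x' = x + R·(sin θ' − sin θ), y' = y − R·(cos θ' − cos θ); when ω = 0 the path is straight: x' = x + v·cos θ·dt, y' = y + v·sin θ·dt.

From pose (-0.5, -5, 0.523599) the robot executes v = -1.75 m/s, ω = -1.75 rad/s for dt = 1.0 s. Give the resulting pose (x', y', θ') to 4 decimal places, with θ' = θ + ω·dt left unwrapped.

(-1.9413, -4.4716, -1.2264)

θ' = 0.5236 + -1.75·1.0 = -1.2264
R = v/ω = -1.75/-1.75 = 1.0000
x' = -0.5 + 1.0000·(sin -1.2264 − sin 0.5236) = -1.9413
y' = -5 − 1.0000·(cos -1.2264 − cos 0.5236) = -4.4716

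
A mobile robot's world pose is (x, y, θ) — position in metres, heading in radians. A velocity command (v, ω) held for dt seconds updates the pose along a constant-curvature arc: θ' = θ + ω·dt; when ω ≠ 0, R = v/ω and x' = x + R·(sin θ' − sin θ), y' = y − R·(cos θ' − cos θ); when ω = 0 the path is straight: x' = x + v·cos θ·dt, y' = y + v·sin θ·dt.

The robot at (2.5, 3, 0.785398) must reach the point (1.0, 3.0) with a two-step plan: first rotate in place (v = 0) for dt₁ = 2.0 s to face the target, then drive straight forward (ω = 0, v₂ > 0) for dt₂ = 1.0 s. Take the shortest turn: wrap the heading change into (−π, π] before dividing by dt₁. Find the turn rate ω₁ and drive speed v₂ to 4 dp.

ω₁ = 1.1781, v₂ = 1.5000

heading to target = atan2(3−3, 1−2.5) = 3.1416
Δθ = wrap(3.1416 − 0.7854) = 2.3562; ω₁ = Δθ/dt₁ = 1.1781
distance = √((1−2.5)² + (3−3)²) = 1.5000; v₂ = distance/dt₂ = 1.5000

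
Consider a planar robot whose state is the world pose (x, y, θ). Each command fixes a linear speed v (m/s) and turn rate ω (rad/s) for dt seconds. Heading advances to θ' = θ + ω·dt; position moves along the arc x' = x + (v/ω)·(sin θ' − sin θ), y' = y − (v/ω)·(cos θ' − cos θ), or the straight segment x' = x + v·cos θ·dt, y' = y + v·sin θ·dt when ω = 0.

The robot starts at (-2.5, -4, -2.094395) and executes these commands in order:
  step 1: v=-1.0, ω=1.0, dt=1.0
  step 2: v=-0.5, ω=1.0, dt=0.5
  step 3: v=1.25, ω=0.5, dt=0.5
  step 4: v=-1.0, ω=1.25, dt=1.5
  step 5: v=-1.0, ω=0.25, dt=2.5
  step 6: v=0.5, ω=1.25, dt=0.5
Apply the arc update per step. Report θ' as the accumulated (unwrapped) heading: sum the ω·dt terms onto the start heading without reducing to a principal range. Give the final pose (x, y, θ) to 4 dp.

step 1: θ'=-1.0944 (R=-1.0000) → pose (-2.4774, -3.0414, -1.0944)
step 2: θ'=-0.5944 (R=-0.5000) → pose (-2.6417, -2.8565, -0.5944)
step 3: θ'=-0.3444 (R=2.5000) → pose (-2.0857, -3.1384, -0.3444)
step 4: θ'=1.5306 (R=-0.8000) → pose (-3.1552, -3.8593, 1.5306)
step 5: θ'=2.1556 (R=-4.0000) → pose (-2.4937, -6.2282, 2.1556)
step 6: θ'=2.7806 (R=0.4000) → pose (-2.6859, -6.0748, 2.7806)

(-2.6859, -6.0748, 2.7806)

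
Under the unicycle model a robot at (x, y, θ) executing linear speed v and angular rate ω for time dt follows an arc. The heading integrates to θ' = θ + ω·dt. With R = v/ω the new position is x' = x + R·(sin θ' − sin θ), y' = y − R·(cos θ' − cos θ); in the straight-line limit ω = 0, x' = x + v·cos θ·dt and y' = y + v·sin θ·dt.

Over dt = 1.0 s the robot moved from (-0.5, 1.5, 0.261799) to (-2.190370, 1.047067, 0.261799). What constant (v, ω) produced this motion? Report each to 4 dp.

Δθ = 0.261799 − 0.261799 = 0.000000
ω = Δθ/dt = 0.000000/1.0 = 0.0000
ω = 0 → v = (Δx·cos θ + Δy·sin θ)/dt = -1.7500

v = -1.7500, ω = 0.0000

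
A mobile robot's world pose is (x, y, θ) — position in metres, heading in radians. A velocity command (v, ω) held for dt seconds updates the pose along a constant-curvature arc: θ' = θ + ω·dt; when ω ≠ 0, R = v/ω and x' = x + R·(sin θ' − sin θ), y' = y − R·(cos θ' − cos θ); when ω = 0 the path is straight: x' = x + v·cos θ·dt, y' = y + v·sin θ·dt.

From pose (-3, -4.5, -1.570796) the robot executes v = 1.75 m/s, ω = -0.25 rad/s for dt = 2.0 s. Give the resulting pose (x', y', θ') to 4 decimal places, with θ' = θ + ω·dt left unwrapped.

(-3.8569, -7.8560, -2.0708)

θ' = -1.5708 + -0.25·2.0 = -2.0708
R = v/ω = 1.75/-0.25 = -7.0000
x' = -3 + -7.0000·(sin -2.0708 − sin -1.5708) = -3.8569
y' = -4.5 − -7.0000·(cos -2.0708 − cos -1.5708) = -7.8560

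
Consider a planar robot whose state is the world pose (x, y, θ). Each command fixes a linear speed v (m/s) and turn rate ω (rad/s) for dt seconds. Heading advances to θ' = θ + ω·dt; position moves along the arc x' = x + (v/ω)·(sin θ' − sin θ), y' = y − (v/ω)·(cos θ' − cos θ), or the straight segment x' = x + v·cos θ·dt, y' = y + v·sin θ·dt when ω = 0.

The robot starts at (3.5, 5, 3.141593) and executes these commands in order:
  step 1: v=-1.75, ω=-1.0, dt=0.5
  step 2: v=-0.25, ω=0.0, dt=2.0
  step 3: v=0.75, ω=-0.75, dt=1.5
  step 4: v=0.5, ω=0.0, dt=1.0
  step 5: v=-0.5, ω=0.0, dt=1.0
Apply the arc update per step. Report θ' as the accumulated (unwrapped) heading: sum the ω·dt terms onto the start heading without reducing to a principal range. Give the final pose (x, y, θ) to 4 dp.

(4.2587, 5.4778, 1.5166)

step 1: θ'=2.6416 (R=1.7500) → pose (4.3390, 4.7858, 2.6416)
step 2: θ'=2.6416 (straight) → pose (4.7778, 4.5461, 2.6416)
step 3: θ'=1.5166 (R=-1.0000) → pose (4.2587, 5.4778, 1.5166)
step 4: θ'=1.5166 (straight) → pose (4.2858, 5.9771, 1.5166)
step 5: θ'=1.5166 (straight) → pose (4.2587, 5.4778, 1.5166)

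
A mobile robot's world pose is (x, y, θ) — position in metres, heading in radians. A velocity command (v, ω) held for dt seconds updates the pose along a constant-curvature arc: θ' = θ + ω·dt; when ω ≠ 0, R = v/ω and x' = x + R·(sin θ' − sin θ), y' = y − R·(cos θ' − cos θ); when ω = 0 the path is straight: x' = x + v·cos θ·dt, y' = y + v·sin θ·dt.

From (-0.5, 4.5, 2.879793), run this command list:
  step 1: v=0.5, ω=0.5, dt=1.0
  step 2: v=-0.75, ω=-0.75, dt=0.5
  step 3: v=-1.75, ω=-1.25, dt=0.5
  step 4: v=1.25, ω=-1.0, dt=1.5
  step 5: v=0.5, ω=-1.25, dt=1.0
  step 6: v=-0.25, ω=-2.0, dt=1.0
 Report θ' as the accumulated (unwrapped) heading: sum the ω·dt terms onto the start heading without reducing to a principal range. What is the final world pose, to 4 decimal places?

(0.4635, 6.1761, -2.3702)

step 1: θ'=3.3798 (R=1.0000) → pose (-0.9948, 4.5058, 3.3798)
step 2: θ'=3.0048 (R=1.0000) → pose (-0.6224, 4.5247, 3.0048)
step 3: θ'=2.3798 (R=1.4000) → pose (0.1529, 4.1508, 2.3798)
step 4: θ'=0.8798 (R=-1.2500) → pose (0.0525, 5.8520, 0.8798)
step 5: θ'=-0.3702 (R=-0.4000) → pose (0.5054, 5.9700, -0.3702)
step 6: θ'=-2.3702 (R=0.1250) → pose (0.4635, 6.1761, -2.3702)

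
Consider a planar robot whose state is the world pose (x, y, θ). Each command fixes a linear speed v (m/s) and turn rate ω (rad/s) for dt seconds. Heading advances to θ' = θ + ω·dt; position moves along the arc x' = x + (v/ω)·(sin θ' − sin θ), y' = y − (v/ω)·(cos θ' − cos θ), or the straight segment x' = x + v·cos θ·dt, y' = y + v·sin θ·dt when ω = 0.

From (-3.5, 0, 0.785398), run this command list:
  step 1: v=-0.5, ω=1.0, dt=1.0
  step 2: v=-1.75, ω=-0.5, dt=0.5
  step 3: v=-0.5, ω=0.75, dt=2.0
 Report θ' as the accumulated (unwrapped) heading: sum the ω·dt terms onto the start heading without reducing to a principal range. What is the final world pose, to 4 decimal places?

(-2.9613, -2.0158, 3.0354)

step 1: θ'=1.7854 (R=-0.5000) → pose (-3.6350, -0.4600, 1.7854)
step 2: θ'=1.5354 (R=3.5000) → pose (-3.5569, -1.3293, 1.5354)
step 3: θ'=3.0354 (R=-0.6667) → pose (-2.9613, -2.0158, 3.0354)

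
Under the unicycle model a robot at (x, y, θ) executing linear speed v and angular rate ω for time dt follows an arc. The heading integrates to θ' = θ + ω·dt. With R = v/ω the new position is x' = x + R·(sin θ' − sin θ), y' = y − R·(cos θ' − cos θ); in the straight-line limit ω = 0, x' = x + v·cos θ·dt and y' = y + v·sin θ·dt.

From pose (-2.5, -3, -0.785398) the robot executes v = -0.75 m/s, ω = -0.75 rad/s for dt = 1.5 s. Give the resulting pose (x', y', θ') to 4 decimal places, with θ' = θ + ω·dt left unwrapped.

(-2.7358, -1.9598, -1.9104)

θ' = -0.7854 + -0.75·1.5 = -1.9104
R = v/ω = -0.75/-0.75 = 1.0000
x' = -2.5 + 1.0000·(sin -1.9104 − sin -0.7854) = -2.7358
y' = -3 − 1.0000·(cos -1.9104 − cos -0.7854) = -1.9598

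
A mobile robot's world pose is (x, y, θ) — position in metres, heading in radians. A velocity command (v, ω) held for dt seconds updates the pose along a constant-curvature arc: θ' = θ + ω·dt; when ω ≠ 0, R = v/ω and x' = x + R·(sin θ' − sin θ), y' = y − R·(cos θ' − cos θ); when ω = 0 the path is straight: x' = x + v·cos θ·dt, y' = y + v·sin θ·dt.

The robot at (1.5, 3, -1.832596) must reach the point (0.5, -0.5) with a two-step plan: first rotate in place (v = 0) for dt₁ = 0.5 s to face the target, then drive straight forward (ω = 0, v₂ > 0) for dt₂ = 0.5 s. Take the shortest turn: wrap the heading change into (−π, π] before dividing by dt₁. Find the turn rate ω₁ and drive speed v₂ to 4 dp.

heading to target = atan2(-0.5−3, 0.5−1.5) = -1.8491
Δθ = wrap(-1.8491 − -1.8326) = -0.0165; ω₁ = Δθ/dt₁ = -0.0330
distance = √((0.5−1.5)² + (-0.5−3)²) = 3.6401; v₂ = distance/dt₂ = 7.2801

ω₁ = -0.0330, v₂ = 7.2801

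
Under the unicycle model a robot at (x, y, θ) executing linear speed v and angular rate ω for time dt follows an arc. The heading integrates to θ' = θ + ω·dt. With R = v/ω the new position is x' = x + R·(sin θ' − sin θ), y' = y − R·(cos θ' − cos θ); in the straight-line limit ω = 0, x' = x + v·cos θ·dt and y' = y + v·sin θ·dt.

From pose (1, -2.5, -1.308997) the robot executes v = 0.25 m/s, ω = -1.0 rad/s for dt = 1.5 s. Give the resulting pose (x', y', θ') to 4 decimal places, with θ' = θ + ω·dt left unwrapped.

θ' = -1.3090 + -1.0·1.5 = -2.8090
R = v/ω = 0.25/-1.0 = -0.2500
x' = 1 + -0.2500·(sin -2.8090 − sin -1.3090) = 0.8401
y' = -2.5 − -0.2500·(cos -2.8090 − cos -1.3090) = -2.8010

(0.8401, -2.8010, -2.8090)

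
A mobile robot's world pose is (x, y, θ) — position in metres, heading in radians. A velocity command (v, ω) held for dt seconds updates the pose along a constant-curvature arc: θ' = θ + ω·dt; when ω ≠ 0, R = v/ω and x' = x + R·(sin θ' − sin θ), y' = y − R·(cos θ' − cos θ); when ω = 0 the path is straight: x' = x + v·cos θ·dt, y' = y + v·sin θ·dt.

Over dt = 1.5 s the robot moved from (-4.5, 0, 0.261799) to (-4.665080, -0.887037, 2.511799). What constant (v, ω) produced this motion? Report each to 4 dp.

Δθ = 2.511799 − 0.261799 = 2.250000
ω = Δθ/dt = 2.250000/1.5 = 1.5000
R = −Δy/(cos θ' − cos θ) = -0.5000
v = R·ω = -0.5000·1.5000 = -0.7500

v = -0.7500, ω = 1.5000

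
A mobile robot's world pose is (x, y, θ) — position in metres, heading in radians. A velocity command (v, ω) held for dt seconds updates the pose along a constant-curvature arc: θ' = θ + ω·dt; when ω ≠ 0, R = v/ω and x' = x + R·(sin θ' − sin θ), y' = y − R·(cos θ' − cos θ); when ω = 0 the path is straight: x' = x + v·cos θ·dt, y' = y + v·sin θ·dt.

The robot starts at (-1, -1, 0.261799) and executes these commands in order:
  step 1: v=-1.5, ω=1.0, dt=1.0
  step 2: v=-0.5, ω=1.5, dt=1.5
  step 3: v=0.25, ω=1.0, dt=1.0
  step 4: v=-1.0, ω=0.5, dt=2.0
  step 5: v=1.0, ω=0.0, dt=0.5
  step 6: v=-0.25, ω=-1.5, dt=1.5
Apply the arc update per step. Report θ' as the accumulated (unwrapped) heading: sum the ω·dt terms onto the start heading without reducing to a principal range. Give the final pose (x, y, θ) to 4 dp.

(-1.8681, -0.8193, 3.2618)

step 1: θ'=1.2618 (R=-1.5000) → pose (-2.0407, -1.9927, 1.2618)
step 2: θ'=3.5118 (R=-0.3333) → pose (-1.6026, -2.4049, 3.5118)
step 3: θ'=4.5118 (R=0.2500) → pose (-1.7571, -2.5881, 4.5118)
step 4: θ'=5.5118 (R=-2.0000) → pose (-2.3228, -0.7557, 5.5118)
step 5: θ'=5.5118 (straight) → pose (-1.9643, -1.1043, 5.5118)
step 6: θ'=3.2618 (R=0.1667) → pose (-1.8681, -0.8193, 3.2618)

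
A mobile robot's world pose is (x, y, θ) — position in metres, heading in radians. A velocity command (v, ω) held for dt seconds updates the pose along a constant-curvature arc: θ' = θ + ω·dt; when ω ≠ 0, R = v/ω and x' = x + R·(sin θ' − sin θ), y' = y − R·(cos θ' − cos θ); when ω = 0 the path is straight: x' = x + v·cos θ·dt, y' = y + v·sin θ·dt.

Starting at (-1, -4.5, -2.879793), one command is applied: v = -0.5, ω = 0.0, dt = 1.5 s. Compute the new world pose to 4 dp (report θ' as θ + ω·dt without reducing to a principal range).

θ' = -2.8798 + 0.0·1.5 = -2.8798
ω = 0 → straight: x' = -1 + -0.5·cos(-2.8798)·1.5 = -0.2756
y' = -4.5 + -0.5·sin(-2.8798)·1.5 = -4.3059

(-0.2756, -4.3059, -2.8798)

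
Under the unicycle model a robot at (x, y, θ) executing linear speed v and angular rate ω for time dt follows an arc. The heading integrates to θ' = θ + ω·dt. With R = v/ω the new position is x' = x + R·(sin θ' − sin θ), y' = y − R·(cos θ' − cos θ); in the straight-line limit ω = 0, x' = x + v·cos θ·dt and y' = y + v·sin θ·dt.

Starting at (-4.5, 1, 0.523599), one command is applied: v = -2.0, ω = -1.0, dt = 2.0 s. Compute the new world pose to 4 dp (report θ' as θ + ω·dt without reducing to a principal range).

θ' = 0.5236 + -1.0·2.0 = -1.4764
R = v/ω = -2.0/-1.0 = 2.0000
x' = -4.5 + 2.0000·(sin -1.4764 − sin 0.5236) = -7.4911
y' = 1 − 2.0000·(cos -1.4764 − cos 0.5236) = 2.5435

(-7.4911, 2.5435, -1.4764)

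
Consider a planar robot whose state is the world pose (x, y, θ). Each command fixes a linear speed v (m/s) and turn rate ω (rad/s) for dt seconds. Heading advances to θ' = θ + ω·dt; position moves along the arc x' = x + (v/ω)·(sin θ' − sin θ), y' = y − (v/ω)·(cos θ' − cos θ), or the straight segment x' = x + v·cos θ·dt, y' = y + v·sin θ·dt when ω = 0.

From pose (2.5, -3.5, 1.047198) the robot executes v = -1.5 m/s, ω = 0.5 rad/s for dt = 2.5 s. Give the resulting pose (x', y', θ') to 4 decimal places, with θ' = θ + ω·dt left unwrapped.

(2.8554, -6.9926, 2.2972)

θ' = 1.0472 + 0.5·2.5 = 2.2972
R = v/ω = -1.5/0.5 = -3.0000
x' = 2.5 + -3.0000·(sin 2.2972 − sin 1.0472) = 2.8554
y' = -3.5 − -3.0000·(cos 2.2972 − cos 1.0472) = -6.9926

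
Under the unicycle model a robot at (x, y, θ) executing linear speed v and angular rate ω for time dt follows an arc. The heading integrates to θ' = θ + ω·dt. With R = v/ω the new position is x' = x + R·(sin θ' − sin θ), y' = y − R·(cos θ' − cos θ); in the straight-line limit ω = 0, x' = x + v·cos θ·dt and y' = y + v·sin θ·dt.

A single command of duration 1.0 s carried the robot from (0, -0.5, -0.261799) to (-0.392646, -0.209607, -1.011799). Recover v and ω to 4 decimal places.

v = -0.5000, ω = -0.7500

Δθ = -1.011799 − -0.261799 = -0.750000
ω = Δθ/dt = -0.750000/1.0 = -0.7500
R = Δx/(sin θ' − sin θ) = 0.6667
v = R·ω = 0.6667·-0.7500 = -0.5000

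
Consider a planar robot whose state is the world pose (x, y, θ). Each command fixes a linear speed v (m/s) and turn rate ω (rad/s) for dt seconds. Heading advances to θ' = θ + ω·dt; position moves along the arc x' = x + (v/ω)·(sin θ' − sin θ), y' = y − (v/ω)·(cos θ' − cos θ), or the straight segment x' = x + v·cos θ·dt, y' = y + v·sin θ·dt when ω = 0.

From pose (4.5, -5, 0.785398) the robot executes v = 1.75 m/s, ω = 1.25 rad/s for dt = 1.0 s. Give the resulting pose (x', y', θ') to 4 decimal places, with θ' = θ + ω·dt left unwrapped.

θ' = 0.7854 + 1.25·1.0 = 2.0354
R = v/ω = 1.75/1.25 = 1.4000
x' = 4.5 + 1.4000·(sin 2.0354 − sin 0.7854) = 4.7617
y' = -5 − 1.4000·(cos 2.0354 − cos 0.7854) = -3.3828

(4.7617, -3.3828, 2.0354)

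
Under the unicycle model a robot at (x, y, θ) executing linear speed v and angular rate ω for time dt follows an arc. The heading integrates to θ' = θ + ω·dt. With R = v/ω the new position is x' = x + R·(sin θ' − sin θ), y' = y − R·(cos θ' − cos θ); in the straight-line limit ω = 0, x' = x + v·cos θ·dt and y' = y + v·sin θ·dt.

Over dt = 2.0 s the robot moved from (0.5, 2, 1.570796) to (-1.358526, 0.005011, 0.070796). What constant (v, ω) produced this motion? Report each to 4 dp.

Δθ = 0.070796 − 1.570796 = -1.500000
ω = Δθ/dt = -1.500000/2.0 = -0.7500
R = −Δy/(cos θ' − cos θ) = 2.0000
v = R·ω = 2.0000·-0.7500 = -1.5000

v = -1.5000, ω = -0.7500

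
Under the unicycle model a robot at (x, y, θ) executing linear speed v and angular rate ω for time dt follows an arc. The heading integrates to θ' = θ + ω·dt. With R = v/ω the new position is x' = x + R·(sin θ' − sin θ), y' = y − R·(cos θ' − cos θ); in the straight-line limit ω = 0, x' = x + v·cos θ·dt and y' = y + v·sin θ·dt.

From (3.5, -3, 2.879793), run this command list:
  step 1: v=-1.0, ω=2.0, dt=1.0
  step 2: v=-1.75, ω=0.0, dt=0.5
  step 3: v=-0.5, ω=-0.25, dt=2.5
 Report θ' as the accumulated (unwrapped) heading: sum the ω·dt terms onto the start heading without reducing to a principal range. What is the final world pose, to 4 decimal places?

step 1: θ'=4.8798 (R=-0.5000) → pose (4.1224, -2.4337, 4.8798)
step 2: θ'=4.8798 (straight) → pose (3.9766, -1.5710, 4.8798)
step 3: θ'=4.2548 (R=2.0000) → pose (4.1544, -0.3541, 4.2548)

(4.1544, -0.3541, 4.2548)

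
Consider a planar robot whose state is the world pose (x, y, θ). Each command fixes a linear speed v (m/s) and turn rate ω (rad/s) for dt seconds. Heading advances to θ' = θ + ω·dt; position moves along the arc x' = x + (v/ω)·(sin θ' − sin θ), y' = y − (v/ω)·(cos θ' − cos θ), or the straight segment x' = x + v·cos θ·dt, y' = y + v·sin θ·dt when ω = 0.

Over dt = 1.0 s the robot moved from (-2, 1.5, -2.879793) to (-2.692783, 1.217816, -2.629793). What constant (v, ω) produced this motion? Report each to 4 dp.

v = 0.7500, ω = 0.2500

Δθ = -2.629793 − -2.879793 = 0.250000
ω = Δθ/dt = 0.250000/1.0 = 0.2500
R = Δx/(sin θ' − sin θ) = 3.0000
v = R·ω = 3.0000·0.2500 = 0.7500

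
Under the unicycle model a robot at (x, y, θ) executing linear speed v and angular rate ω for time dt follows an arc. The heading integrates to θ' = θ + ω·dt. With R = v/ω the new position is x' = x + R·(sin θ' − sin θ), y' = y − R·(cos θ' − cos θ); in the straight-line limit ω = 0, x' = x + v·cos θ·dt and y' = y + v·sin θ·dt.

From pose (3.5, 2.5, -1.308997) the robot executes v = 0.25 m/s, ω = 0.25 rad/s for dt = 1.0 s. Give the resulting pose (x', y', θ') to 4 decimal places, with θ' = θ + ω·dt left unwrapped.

θ' = -1.3090 + 0.25·1.0 = -1.0590
R = v/ω = 0.25/0.25 = 1.0000
x' = 3.5 + 1.0000·(sin -1.0590 − sin -1.3090) = 3.5941
y' = 2.5 − 1.0000·(cos -1.0590 − cos -1.3090) = 2.2691

(3.5941, 2.2691, -1.0590)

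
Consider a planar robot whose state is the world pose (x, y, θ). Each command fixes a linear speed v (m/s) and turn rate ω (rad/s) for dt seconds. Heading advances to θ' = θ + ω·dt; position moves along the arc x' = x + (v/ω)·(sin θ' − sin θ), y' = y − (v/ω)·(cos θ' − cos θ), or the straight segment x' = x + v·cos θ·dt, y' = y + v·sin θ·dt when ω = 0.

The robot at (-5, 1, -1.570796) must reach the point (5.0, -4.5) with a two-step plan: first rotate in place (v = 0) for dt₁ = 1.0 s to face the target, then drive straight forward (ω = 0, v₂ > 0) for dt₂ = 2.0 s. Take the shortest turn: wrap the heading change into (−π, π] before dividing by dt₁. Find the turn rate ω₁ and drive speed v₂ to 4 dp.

ω₁ = 1.0680, v₂ = 5.7064

heading to target = atan2(-4.5−1, 5−-5) = -0.5028
Δθ = wrap(-0.5028 − -1.5708) = 1.0680; ω₁ = Δθ/dt₁ = 1.0680
distance = √((5−-5)² + (-4.5−1)²) = 11.4127; v₂ = distance/dt₂ = 5.7064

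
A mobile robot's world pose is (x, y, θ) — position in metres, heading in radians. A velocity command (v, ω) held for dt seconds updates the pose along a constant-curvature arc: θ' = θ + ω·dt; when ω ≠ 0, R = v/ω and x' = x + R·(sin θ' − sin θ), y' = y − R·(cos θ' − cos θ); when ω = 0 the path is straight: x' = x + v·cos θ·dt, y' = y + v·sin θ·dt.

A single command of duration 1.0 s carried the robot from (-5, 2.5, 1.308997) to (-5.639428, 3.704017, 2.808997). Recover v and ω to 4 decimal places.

Δθ = 2.808997 − 1.308997 = 1.500000
ω = Δθ/dt = 1.500000/1.0 = 1.5000
R = −Δy/(cos θ' − cos θ) = 1.0000
v = R·ω = 1.0000·1.5000 = 1.5000

v = 1.5000, ω = 1.5000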